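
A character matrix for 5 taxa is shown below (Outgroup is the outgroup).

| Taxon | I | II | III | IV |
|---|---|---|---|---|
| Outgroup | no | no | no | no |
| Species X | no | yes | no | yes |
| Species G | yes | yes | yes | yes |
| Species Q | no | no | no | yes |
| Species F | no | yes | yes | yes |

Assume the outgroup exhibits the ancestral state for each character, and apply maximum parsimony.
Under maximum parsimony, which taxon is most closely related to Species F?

The outgroup has state 'no' for every character, so 'yes' is the derived state throughout.
I: derived state 'yes' in Species G only — an autapomorphy, so it tells us nothing about relationships among taxa.
Only Species F, Species G, and Species X show the derived state 'yes' for II, supporting them as a clade.
Only Species F and Species G show the derived state 'yes' for III, supporting them as a clade.
IV (derived state 'yes') is shared by all ingroup taxa — unites the whole ingroup.
Most parsimonious ingroup topology: ((Species X,(Species G,Species F)),Species Q).
Species F and Species G form a cherry on this tree, so they are sister taxa.

Species G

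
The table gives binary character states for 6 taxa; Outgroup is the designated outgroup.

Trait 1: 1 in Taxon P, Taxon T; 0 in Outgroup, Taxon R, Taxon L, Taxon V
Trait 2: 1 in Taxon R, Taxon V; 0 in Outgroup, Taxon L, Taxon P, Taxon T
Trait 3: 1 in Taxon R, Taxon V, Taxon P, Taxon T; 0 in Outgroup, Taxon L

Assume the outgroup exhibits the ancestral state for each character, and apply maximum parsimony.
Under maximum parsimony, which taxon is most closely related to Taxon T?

The outgroup has state '0' for every character, so '1' is the derived state throughout.
Only Taxon P and Taxon T show the derived state '1' for Trait 1, supporting them as a clade.
Trait 2 (derived state '1') is shared by Taxon R and Taxon V — a synapomorphy uniting that clade.
Trait 3: derived state '1' in Taxon P, Taxon R, Taxon T, and Taxon V only — synapomorphy for {Taxon P, Taxon R, Taxon T, Taxon V}.
Most parsimonious ingroup topology: (((Taxon R,Taxon V),(Taxon P,Taxon T)),Taxon L).
Taxon T and Taxon P form a cherry on this tree, so they are sister taxa.

Taxon P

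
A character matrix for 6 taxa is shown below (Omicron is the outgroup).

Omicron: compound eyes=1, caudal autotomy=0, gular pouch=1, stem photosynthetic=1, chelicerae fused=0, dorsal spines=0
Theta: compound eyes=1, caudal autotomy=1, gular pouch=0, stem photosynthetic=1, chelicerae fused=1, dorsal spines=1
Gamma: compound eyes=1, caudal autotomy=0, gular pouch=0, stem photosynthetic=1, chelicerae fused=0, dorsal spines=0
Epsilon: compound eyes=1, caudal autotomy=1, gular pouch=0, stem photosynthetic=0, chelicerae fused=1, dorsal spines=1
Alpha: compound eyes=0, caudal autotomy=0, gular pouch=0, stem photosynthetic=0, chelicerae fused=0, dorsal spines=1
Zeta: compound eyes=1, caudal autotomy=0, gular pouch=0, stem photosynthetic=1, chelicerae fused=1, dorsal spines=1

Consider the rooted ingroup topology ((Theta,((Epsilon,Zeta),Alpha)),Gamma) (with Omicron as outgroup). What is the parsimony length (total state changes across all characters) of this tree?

Map each character onto ((Theta,((Epsilon,Zeta),Alpha)),Gamma) (rooted by Omicron) and count the minimum state changes it requires (Fitch parsimony):
compound eyes: 1; caudal autotomy: 2; gular pouch: 1; stem photosynthetic: 2; chelicerae fused: 2; dorsal spines: 1.
Total tree length = 9.

9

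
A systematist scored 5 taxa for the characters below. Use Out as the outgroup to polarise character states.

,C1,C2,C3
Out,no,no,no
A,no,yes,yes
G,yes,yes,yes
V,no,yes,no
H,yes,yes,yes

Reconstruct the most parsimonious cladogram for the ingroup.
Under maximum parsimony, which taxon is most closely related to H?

G

The outgroup has state 'no' for every character, so 'yes' is the derived state throughout.
C1: derived state 'yes' in G and H only — synapomorphy for {G, H}.
All ingroup taxa share the derived state 'yes' for C2; it defines the ingroup but does not resolve relationships within it.
C3 (derived state 'yes') is shared by A, G, and H — a synapomorphy uniting that clade.
Most parsimonious ingroup topology: ((A,(G,H)),V).
H and G form a cherry on this tree, so they are sister taxa.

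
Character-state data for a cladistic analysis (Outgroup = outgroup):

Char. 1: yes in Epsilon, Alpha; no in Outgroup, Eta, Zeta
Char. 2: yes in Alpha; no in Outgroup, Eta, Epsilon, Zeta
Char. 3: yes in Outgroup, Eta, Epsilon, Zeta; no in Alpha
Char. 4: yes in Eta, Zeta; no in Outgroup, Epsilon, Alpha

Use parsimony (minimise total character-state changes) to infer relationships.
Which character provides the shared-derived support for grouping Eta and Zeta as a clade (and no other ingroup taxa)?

Character polarity is set by the outgroup: the derived state is whichever differs from the outgroup's state, so for Char. 3 the derived state is 'no', and for the remaining characters it is 'yes'.
Only Alpha and Epsilon show the derived state 'yes' for Char. 1, supporting them as a clade.
Char. 2 (derived state 'yes') is unique to Alpha (autapomorphy; uninformative for grouping).
Char. 3: derived state 'no' in Alpha only — an autapomorphy, so it tells us nothing about relationships among taxa.
Only Eta and Zeta show the derived state 'yes' for Char. 4, supporting them as a clade.
Most parsimonious ingroup topology: ((Eta,Zeta),(Epsilon,Alpha)).
The clade {Eta, Zeta} is supported by Char. 4: its derived state 'yes' occurs in exactly those taxa and in no other taxon (including the outgroup).

Char. 4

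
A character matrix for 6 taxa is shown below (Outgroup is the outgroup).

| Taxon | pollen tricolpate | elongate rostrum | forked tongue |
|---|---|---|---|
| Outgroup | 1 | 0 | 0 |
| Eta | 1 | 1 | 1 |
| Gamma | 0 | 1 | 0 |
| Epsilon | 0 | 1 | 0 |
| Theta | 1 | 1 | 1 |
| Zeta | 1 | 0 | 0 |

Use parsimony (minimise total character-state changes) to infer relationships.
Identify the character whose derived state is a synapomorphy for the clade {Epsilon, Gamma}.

pollen tricolpate

Character polarity is set by the outgroup: the derived state is whichever differs from the outgroup's state, so for pollen tricolpate the derived state is '0', and for the remaining characters it is '1'.
Only Epsilon and Gamma show the derived state '0' for pollen tricolpate, supporting them as a clade.
elongate rostrum: derived state '1' in Epsilon, Eta, Gamma, and Theta only — synapomorphy for {Epsilon, Eta, Gamma, Theta}.
forked tongue (derived state '1') is shared by Eta and Theta — a synapomorphy uniting that clade.
Most parsimonious ingroup topology: (((Eta,Theta),(Gamma,Epsilon)),Zeta).
The clade {Epsilon, Gamma} is supported by pollen tricolpate: its derived state '0' occurs in exactly those taxa and in no other taxon (including the outgroup).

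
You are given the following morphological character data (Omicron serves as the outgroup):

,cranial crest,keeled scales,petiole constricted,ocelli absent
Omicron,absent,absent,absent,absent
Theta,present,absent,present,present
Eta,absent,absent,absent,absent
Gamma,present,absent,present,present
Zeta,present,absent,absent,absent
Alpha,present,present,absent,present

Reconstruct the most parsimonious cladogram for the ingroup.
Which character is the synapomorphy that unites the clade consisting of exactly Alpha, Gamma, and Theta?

The outgroup has state 'absent' for every character, so 'present' is the derived state throughout.
cranial crest: derived state 'present' in Alpha, Gamma, Theta, and Zeta only — synapomorphy for {Alpha, Gamma, Theta, Zeta}.
keeled scales (derived state 'present') is unique to Alpha (autapomorphy; uninformative for grouping).
petiole constricted: derived state 'present' in Gamma and Theta only — synapomorphy for {Gamma, Theta}.
Only Alpha, Gamma, and Theta show the derived state 'present' for ocelli absent, supporting them as a clade.
Most parsimonious ingroup topology: ((((Theta,Gamma),Alpha),Zeta),Eta).
The clade {Alpha, Gamma, Theta} is supported by ocelli absent: its derived state 'present' occurs in exactly those taxa and in no other taxon (including the outgroup).

ocelli absent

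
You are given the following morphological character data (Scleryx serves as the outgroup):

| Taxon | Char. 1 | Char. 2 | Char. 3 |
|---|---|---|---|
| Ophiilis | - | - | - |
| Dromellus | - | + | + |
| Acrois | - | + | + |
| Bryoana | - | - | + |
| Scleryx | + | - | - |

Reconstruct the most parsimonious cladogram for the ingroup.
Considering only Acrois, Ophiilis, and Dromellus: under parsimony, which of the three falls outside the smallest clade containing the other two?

Character polarity is set by the outgroup: the derived state is whichever differs from the outgroup's state, so for Char. 1 the derived state is '-', and for the remaining characters it is '+'.
All ingroup taxa share the derived state '-' for Char. 1; it defines the ingroup but does not resolve relationships within it.
Char. 2 (derived state '+') is shared by Acrois and Dromellus — a synapomorphy uniting that clade.
Char. 3 (derived state '+') is shared by Acrois, Bryoana, and Dromellus — a synapomorphy uniting that clade.
Most parsimonious ingroup topology: (((Acrois,Dromellus),Bryoana),Ophiilis).
Acrois and Dromellus share a more recent common ancestor with each other than either does with Ophiilis, so Ophiilis is the least closely related of the three.

Ophiilis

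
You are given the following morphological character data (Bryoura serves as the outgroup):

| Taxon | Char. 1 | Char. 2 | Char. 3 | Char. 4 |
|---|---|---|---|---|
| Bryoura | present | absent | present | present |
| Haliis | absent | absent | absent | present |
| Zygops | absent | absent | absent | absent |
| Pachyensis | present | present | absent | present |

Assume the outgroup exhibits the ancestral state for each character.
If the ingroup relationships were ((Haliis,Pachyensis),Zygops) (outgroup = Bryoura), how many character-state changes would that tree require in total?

Map each character onto ((Haliis,Pachyensis),Zygops) (rooted by Bryoura) and count the minimum state changes it requires (Fitch parsimony):
Char. 1: 2; Char. 2: 1; Char. 3: 1; Char. 4: 1.
Total tree length = 5.

5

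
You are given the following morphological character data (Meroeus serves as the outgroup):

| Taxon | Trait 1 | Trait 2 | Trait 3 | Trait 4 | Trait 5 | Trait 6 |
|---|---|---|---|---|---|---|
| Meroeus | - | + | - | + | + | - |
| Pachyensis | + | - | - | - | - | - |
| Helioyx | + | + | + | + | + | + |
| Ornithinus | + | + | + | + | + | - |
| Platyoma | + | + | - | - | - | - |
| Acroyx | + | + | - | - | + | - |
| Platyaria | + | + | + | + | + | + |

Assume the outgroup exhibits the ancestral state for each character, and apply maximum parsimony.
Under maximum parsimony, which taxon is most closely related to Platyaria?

Helioyx

Character polarity is set by the outgroup: the derived state is whichever differs from the outgroup's state, so for Trait 2, Trait 4, Trait 5 the derived state is '-', and for the remaining characters it is '+'.
All ingroup taxa share the derived state '+' for Trait 1; it defines the ingroup but does not resolve relationships within it.
Trait 2: derived state '-' in Pachyensis only — an autapomorphy, so it tells us nothing about relationships among taxa.
Only Helioyx, Ornithinus, and Platyaria show the derived state '+' for Trait 3, supporting them as a clade.
Trait 4 (derived state '-') is shared by Acroyx, Pachyensis, and Platyoma — a synapomorphy uniting that clade.
Trait 5: derived state '-' in Pachyensis and Platyoma only — synapomorphy for {Pachyensis, Platyoma}.
Only Helioyx and Platyaria show the derived state '+' for Trait 6, supporting them as a clade.
Most parsimonious ingroup topology: (((Pachyensis,Platyoma),Acroyx),((Helioyx,Platyaria),Ornithinus)).
Platyaria and Helioyx form a cherry on this tree, so they are sister taxa.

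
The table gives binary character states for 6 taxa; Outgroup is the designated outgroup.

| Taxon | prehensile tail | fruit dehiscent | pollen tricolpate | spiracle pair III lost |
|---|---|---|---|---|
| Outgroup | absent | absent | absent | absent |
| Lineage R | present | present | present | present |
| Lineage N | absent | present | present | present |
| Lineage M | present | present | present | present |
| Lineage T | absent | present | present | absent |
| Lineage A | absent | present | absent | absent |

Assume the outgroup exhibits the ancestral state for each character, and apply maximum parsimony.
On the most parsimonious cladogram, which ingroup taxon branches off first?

The outgroup has state 'absent' for every character, so 'present' is the derived state throughout.
Only Lineage M and Lineage R show the derived state 'present' for prehensile tail, supporting them as a clade.
fruit dehiscent (derived state 'present') is shared by all ingroup taxa — unites the whole ingroup.
pollen tricolpate: derived state 'present' in Lineage M, Lineage N, Lineage R, and Lineage T only — synapomorphy for {Lineage M, Lineage N, Lineage R, Lineage T}.
Only Lineage M, Lineage N, and Lineage R show the derived state 'present' for spiracle pair III lost, supporting them as a clade.
Most parsimonious ingroup topology: ((((Lineage R,Lineage M),Lineage N),Lineage T),Lineage A).
Lineage A is sister to the clade containing all other ingroup taxa, so it is the earliest-diverging (most basal) ingroup lineage.

Lineage A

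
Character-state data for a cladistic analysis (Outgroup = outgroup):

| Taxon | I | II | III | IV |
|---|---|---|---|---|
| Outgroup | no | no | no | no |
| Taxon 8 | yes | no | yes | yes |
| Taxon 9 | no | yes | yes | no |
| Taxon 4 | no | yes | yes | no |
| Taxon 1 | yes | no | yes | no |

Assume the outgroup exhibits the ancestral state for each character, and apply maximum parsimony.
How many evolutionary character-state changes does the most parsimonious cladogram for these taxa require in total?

The outgroup has state 'no' for every character, so 'yes' is the derived state throughout.
I: derived state 'yes' in Taxon 1 and Taxon 8 only — synapomorphy for {Taxon 1, Taxon 8}.
Only Taxon 4 and Taxon 9 show the derived state 'yes' for II, supporting them as a clade.
III (derived state 'yes') is shared by all ingroup taxa — unites the whole ingroup.
IV (derived state 'yes') is unique to Taxon 8 (autapomorphy; uninformative for grouping).
Most parsimonious ingroup topology: ((Taxon 8,Taxon 1),(Taxon 9,Taxon 4)).
Changes per character on this tree: I: 1; II: 1; III: 1; IV: 1.
Total = 4.

4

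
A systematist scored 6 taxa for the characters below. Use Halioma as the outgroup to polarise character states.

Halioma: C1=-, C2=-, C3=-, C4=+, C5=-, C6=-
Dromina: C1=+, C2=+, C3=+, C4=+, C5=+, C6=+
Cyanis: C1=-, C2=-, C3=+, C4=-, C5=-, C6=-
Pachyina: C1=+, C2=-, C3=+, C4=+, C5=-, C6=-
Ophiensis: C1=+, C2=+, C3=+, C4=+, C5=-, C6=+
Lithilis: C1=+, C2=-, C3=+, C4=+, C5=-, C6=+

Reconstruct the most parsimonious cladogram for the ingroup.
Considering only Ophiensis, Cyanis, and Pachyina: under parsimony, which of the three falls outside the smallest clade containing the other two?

Cyanis

Character polarity is set by the outgroup: the derived state is whichever differs from the outgroup's state, so for C4 the derived state is '-', and for the remaining characters it is '+'.
C1 (derived state '+') is shared by Dromina, Lithilis, Ophiensis, and Pachyina — a synapomorphy uniting that clade.
Only Dromina and Ophiensis show the derived state '+' for C2, supporting them as a clade.
C3 (derived state '+') is shared by all ingroup taxa — unites the whole ingroup.
C4: derived state '-' in Cyanis only — an autapomorphy, so it tells us nothing about relationships among taxa.
C5: derived state '+' in Dromina only — an autapomorphy, so it tells us nothing about relationships among taxa.
C6: derived state '+' in Dromina, Lithilis, and Ophiensis only — synapomorphy for {Dromina, Lithilis, Ophiensis}.
Most parsimonious ingroup topology: ((((Dromina,Ophiensis),Lithilis),Pachyina),Cyanis).
Ophiensis and Pachyina share a more recent common ancestor with each other than either does with Cyanis, so Cyanis is the least closely related of the three.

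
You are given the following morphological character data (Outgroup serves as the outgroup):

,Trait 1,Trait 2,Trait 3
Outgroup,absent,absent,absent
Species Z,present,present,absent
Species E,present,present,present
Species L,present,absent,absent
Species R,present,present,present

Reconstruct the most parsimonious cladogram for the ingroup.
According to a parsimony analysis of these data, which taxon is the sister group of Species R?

The outgroup has state 'absent' for every character, so 'present' is the derived state throughout.
Trait 1 (derived state 'present') is shared by all ingroup taxa — unites the whole ingroup.
Trait 2: derived state 'present' in Species E, Species R, and Species Z only — synapomorphy for {Species E, Species R, Species Z}.
Trait 3: derived state 'present' in Species E and Species R only — synapomorphy for {Species E, Species R}.
Most parsimonious ingroup topology: ((Species Z,(Species E,Species R)),Species L).
Species R and Species E form a cherry on this tree, so they are sister taxa.

Species E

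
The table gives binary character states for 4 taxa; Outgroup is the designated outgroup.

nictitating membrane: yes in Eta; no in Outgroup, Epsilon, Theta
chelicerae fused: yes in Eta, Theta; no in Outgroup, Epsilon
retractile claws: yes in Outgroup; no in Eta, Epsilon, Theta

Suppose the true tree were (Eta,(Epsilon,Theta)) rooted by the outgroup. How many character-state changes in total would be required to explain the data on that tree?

4

Map each character onto (Eta,(Epsilon,Theta)) (rooted by Outgroup) and count the minimum state changes it requires (Fitch parsimony):
nictitating membrane: 1; chelicerae fused: 2; retractile claws: 1.
Total tree length = 4.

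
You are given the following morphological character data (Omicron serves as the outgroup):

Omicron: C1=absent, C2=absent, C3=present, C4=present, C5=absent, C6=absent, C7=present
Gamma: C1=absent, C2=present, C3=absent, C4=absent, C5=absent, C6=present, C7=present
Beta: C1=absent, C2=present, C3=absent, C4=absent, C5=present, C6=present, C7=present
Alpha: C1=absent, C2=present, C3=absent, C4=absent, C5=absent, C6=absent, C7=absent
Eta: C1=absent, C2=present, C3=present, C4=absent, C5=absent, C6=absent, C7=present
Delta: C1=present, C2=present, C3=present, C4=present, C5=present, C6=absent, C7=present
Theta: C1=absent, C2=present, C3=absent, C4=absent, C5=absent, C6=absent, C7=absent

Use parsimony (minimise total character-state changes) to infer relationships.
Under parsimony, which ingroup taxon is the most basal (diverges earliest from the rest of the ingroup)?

Delta

Character polarity is set by the outgroup: the derived state is whichever differs from the outgroup's state, so for C3, C4, C7 the derived state is 'absent', and for the remaining characters it is 'present'.
C1: derived state 'present' in Delta only — an autapomorphy, so it tells us nothing about relationships among taxa.
All ingroup taxa share the derived state 'present' for C2; it defines the ingroup but does not resolve relationships within it.
C3: derived state 'absent' in Alpha, Beta, Gamma, and Theta only — synapomorphy for {Alpha, Beta, Gamma, Theta}.
C4: derived state 'absent' in Alpha, Beta, Eta, Gamma, and Theta only — synapomorphy for {Alpha, Beta, Eta, Gamma, Theta}.
C5 (state 'present') occurs in Beta and Delta but conflicts with the nesting implied by the other characters — most parsimoniously interpreted as homoplasy.
C6 (derived state 'present') is shared by Beta and Gamma — a synapomorphy uniting that clade.
Only Alpha and Theta show the derived state 'absent' for C7, supporting them as a clade.
Most parsimonious ingroup topology: ((((Gamma,Beta),(Alpha,Theta)),Eta),Delta).
Delta is sister to the clade containing all other ingroup taxa, so it is the earliest-diverging (most basal) ingroup lineage.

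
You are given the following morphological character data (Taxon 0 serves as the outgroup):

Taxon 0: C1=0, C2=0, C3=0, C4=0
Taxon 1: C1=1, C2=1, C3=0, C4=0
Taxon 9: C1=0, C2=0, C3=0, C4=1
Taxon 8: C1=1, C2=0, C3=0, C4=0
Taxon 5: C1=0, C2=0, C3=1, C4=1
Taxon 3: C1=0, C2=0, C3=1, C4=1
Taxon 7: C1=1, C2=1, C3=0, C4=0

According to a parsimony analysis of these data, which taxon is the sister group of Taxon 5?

Taxon 3

The outgroup has state '0' for every character, so '1' is the derived state throughout.
C1: derived state '1' in Taxon 1, Taxon 7, and Taxon 8 only — synapomorphy for {Taxon 1, Taxon 7, Taxon 8}.
C2 (derived state '1') is shared by Taxon 1 and Taxon 7 — a synapomorphy uniting that clade.
C3 (derived state '1') is shared by Taxon 3 and Taxon 5 — a synapomorphy uniting that clade.
Only Taxon 3, Taxon 5, and Taxon 9 show the derived state '1' for C4, supporting them as a clade.
Most parsimonious ingroup topology: (((Taxon 1,Taxon 7),Taxon 8),(Taxon 9,(Taxon 5,Taxon 3))).
Taxon 5 and Taxon 3 form a cherry on this tree, so they are sister taxa.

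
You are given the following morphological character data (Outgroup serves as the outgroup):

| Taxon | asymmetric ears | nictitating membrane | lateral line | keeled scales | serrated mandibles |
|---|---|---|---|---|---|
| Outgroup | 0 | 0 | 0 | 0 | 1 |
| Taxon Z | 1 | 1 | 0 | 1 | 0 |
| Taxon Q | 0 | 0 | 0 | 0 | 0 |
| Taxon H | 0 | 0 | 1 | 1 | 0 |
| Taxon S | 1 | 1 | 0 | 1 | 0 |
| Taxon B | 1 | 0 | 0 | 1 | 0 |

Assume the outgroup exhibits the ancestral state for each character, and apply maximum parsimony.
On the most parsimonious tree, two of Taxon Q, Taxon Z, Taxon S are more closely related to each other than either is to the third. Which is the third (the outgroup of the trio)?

Taxon Q

Character polarity is set by the outgroup: the derived state is whichever differs from the outgroup's state, so for serrated mandibles the derived state is '0', and for the remaining characters it is '1'.
Only Taxon B, Taxon S, and Taxon Z show the derived state '1' for asymmetric ears, supporting them as a clade.
nictitating membrane (derived state '1') is shared by Taxon S and Taxon Z — a synapomorphy uniting that clade.
lateral line (derived state '1') is unique to Taxon H (autapomorphy; uninformative for grouping).
keeled scales: derived state '1' in Taxon B, Taxon H, Taxon S, and Taxon Z only — synapomorphy for {Taxon B, Taxon H, Taxon S, Taxon Z}.
All ingroup taxa share the derived state '0' for serrated mandibles; it defines the ingroup but does not resolve relationships within it.
Most parsimonious ingroup topology: ((((Taxon Z,Taxon S),Taxon B),Taxon H),Taxon Q).
Taxon Z and Taxon S share a more recent common ancestor with each other than either does with Taxon Q, so Taxon Q is the least closely related of the three.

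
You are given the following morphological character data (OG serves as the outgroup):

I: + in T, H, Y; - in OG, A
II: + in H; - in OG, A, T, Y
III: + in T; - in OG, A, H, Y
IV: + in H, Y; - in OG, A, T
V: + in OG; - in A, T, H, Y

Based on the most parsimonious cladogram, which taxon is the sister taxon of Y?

Character polarity is set by the outgroup: the derived state is whichever differs from the outgroup's state, so for V the derived state is '-', and for the remaining characters it is '+'.
Only H, T, and Y show the derived state '+' for I, supporting them as a clade.
II: derived state '+' in H only — an autapomorphy, so it tells us nothing about relationships among taxa.
III: derived state '+' in T only — an autapomorphy, so it tells us nothing about relationships among taxa.
Only H and Y show the derived state '+' for IV, supporting them as a clade.
V (derived state '-') is shared by all ingroup taxa — unites the whole ingroup.
Most parsimonious ingroup topology: (A,(T,(H,Y))).
Y and H form a cherry on this tree, so they are sister taxa.

H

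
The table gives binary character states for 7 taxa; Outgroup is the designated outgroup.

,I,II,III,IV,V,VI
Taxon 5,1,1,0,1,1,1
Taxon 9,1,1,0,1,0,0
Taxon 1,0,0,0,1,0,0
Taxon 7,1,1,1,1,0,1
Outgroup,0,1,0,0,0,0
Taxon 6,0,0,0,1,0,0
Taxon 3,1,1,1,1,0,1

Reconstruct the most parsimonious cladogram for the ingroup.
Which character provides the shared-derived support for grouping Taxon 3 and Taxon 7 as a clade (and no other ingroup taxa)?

III

Character polarity is set by the outgroup: the derived state is whichever differs from the outgroup's state, so for II the derived state is '0', and for the remaining characters it is '1'.
I: derived state '1' in Taxon 3, Taxon 5, Taxon 7, and Taxon 9 only — synapomorphy for {Taxon 3, Taxon 5, Taxon 7, Taxon 9}.
II: derived state '0' in Taxon 1 and Taxon 6 only — synapomorphy for {Taxon 1, Taxon 6}.
Only Taxon 3 and Taxon 7 show the derived state '1' for III, supporting them as a clade.
All ingroup taxa share the derived state '1' for IV; it defines the ingroup but does not resolve relationships within it.
V (derived state '1') is unique to Taxon 5 (autapomorphy; uninformative for grouping).
VI (derived state '1') is shared by Taxon 3, Taxon 5, and Taxon 7 — a synapomorphy uniting that clade.
Most parsimonious ingroup topology: (((Taxon 5,(Taxon 7,Taxon 3)),Taxon 9),(Taxon 6,Taxon 1)).
The clade {Taxon 3, Taxon 7} is supported by III: its derived state '1' occurs in exactly those taxa and in no other taxon (including the outgroup).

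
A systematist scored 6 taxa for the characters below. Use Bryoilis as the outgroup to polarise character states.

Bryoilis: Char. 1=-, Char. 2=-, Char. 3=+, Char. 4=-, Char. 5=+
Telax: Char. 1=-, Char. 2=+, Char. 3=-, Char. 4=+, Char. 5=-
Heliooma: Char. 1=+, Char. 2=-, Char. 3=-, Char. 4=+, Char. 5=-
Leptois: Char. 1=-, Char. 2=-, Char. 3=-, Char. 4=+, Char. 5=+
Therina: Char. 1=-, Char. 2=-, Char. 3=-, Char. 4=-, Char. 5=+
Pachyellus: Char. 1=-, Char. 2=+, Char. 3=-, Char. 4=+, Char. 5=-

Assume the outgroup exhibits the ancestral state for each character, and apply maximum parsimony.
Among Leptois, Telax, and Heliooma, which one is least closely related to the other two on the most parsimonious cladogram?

Character polarity is set by the outgroup: the derived state is whichever differs from the outgroup's state, so for Char. 3, Char. 5 the derived state is '-', and for the remaining characters it is '+'.
Char. 1 (derived state '+') is unique to Heliooma (autapomorphy; uninformative for grouping).
Only Pachyellus and Telax show the derived state '+' for Char. 2, supporting them as a clade.
All ingroup taxa share the derived state '-' for Char. 3; it defines the ingroup but does not resolve relationships within it.
Char. 4: derived state '+' in Heliooma, Leptois, Pachyellus, and Telax only — synapomorphy for {Heliooma, Leptois, Pachyellus, Telax}.
Only Heliooma, Pachyellus, and Telax show the derived state '-' for Char. 5, supporting them as a clade.
Most parsimonious ingroup topology: ((((Telax,Pachyellus),Heliooma),Leptois),Therina).
Telax and Heliooma share a more recent common ancestor with each other than either does with Leptois, so Leptois is the least closely related of the three.

Leptois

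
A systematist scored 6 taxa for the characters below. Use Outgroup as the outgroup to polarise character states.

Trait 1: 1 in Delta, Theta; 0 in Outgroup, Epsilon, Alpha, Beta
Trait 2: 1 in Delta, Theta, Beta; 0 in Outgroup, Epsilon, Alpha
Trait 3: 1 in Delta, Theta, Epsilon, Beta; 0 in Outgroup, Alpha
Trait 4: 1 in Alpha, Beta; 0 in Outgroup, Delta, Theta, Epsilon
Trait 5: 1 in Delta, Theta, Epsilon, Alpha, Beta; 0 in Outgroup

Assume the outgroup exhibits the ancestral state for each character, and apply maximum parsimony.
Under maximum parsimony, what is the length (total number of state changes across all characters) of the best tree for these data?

6

The outgroup has state '0' for every character, so '1' is the derived state throughout.
Only Delta and Theta show the derived state '1' for Trait 1, supporting them as a clade.
Trait 2: derived state '1' in Beta, Delta, and Theta only — synapomorphy for {Beta, Delta, Theta}.
Only Beta, Delta, Epsilon, and Theta show the derived state '1' for Trait 3, supporting them as a clade.
Trait 4 (state '1') occurs in Alpha and Beta but conflicts with the nesting implied by the other characters — most parsimoniously interpreted as homoplasy.
Trait 5 (derived state '1') is shared by all ingroup taxa — unites the whole ingroup.
Most parsimonious ingroup topology: ((((Delta,Theta),Beta),Epsilon),Alpha).
Changes per character on this tree: Trait 1: 1; Trait 2: 1; Trait 3: 1; Trait 4: 2; Trait 5: 1.
Total = 6.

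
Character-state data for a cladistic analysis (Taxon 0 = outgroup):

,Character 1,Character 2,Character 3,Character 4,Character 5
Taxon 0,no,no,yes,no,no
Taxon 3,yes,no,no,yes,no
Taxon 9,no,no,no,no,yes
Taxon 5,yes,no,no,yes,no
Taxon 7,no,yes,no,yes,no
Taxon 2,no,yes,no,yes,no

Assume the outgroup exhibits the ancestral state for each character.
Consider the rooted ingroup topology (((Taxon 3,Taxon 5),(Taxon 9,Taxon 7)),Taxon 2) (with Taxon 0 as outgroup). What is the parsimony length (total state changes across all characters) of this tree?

Map each character onto (((Taxon 3,Taxon 5),(Taxon 9,Taxon 7)),Taxon 2) (rooted by Taxon 0) and count the minimum state changes it requires (Fitch parsimony):
Character 1: 1; Character 2: 2; Character 3: 1; Character 4: 2; Character 5: 1.
Total tree length = 7.

7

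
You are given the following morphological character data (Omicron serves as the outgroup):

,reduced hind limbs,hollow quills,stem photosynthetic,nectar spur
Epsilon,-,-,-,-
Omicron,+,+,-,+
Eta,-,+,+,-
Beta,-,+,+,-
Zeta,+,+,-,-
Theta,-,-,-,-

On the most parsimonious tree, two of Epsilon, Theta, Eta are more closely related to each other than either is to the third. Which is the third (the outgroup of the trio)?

Eta

Character polarity is set by the outgroup: the derived state is whichever differs from the outgroup's state, so for reduced hind limbs, hollow quills, nectar spur the derived state is '-', and for the remaining characters it is '+'.
reduced hind limbs: derived state '-' in Beta, Epsilon, Eta, and Theta only — synapomorphy for {Beta, Epsilon, Eta, Theta}.
hollow quills (derived state '-') is shared by Epsilon and Theta — a synapomorphy uniting that clade.
Only Beta and Eta show the derived state '+' for stem photosynthetic, supporting them as a clade.
nectar spur (derived state '-') is shared by all ingroup taxa — unites the whole ingroup.
Most parsimonious ingroup topology: (Zeta,((Epsilon,Theta),(Beta,Eta))).
Epsilon and Theta share a more recent common ancestor with each other than either does with Eta, so Eta is the least closely related of the three.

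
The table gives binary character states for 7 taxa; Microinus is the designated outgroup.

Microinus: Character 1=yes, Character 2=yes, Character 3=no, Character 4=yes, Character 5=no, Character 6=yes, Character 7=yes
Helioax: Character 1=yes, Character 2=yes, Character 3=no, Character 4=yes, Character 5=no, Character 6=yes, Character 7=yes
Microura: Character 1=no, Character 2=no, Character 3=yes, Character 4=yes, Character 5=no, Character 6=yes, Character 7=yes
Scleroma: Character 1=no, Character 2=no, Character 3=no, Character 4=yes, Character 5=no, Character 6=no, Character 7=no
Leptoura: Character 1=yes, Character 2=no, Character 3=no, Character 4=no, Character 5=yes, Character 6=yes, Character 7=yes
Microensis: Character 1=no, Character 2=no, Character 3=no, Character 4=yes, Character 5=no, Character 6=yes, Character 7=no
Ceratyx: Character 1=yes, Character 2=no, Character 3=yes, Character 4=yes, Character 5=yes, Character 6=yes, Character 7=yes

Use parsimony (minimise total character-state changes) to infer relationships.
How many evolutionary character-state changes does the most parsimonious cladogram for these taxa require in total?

8

Character polarity is set by the outgroup: the derived state is whichever differs from the outgroup's state, so for Character 1, Character 2, Character 4, Character 6, Character 7 the derived state is 'no', and for the remaining characters it is 'yes'.
Character 1: derived state 'no' in Microensis, Microura, and Scleroma only — synapomorphy for {Microensis, Microura, Scleroma}.
Only Ceratyx, Leptoura, Microensis, Microura, and Scleroma show the derived state 'no' for Character 2, supporting them as a clade.
Character 3 (state 'yes') occurs in Ceratyx and Microura but conflicts with the nesting implied by the other characters — most parsimoniously interpreted as homoplasy.
Character 4: derived state 'no' in Leptoura only — an autapomorphy, so it tells us nothing about relationships among taxa.
Character 5 (derived state 'yes') is shared by Ceratyx and Leptoura — a synapomorphy uniting that clade.
Character 6: derived state 'no' in Scleroma only — an autapomorphy, so it tells us nothing about relationships among taxa.
Character 7: derived state 'no' in Microensis and Scleroma only — synapomorphy for {Microensis, Scleroma}.
Most parsimonious ingroup topology: (Helioax,((Microura,(Scleroma,Microensis)),(Leptoura,Ceratyx))).
Changes per character on this tree: Character 1: 1; Character 2: 1; Character 3: 2; Character 4: 1; Character 5: 1; Character 6: 1; Character 7: 1.
Total = 8.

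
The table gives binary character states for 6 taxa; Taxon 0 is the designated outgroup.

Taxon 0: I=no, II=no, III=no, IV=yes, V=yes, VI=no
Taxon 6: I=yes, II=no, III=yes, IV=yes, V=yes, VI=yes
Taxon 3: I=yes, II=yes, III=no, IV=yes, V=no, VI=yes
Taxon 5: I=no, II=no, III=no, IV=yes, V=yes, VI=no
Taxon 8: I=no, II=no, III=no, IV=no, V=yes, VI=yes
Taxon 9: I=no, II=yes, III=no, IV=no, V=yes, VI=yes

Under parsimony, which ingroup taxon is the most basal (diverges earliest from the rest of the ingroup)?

Character polarity is set by the outgroup: the derived state is whichever differs from the outgroup's state, so for IV, V the derived state is 'no', and for the remaining characters it is 'yes'.
Only Taxon 3 and Taxon 6 show the derived state 'yes' for I, supporting them as a clade.
II groups Taxon 3 and Taxon 9, which is incompatible with the clades supported by the remaining characters; treating it as convergent (homoplasy) costs fewer steps than any alternative tree.
III (derived state 'yes') is unique to Taxon 6 (autapomorphy; uninformative for grouping).
IV: derived state 'no' in Taxon 8 and Taxon 9 only — synapomorphy for {Taxon 8, Taxon 9}.
V (derived state 'no') is unique to Taxon 3 (autapomorphy; uninformative for grouping).
VI: derived state 'yes' in Taxon 3, Taxon 6, Taxon 8, and Taxon 9 only — synapomorphy for {Taxon 3, Taxon 6, Taxon 8, Taxon 9}.
Most parsimonious ingroup topology: (((Taxon 6,Taxon 3),(Taxon 8,Taxon 9)),Taxon 5).
Taxon 5 is sister to the clade containing all other ingroup taxa, so it is the earliest-diverging (most basal) ingroup lineage.

Taxon 5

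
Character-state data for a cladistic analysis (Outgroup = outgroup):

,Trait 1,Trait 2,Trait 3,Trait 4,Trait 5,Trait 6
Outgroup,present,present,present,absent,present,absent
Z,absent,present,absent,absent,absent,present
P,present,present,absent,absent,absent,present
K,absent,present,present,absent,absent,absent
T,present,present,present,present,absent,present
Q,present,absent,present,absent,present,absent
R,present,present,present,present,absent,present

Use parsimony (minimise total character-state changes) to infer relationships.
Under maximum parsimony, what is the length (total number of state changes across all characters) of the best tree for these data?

7

Character polarity is set by the outgroup: the derived state is whichever differs from the outgroup's state, so for Trait 1, Trait 2, Trait 3, Trait 5 the derived state is 'absent', and for the remaining characters it is 'present'.
Trait 1 groups K and Z, which is incompatible with the clades supported by the remaining characters; treating it as convergent (homoplasy) costs fewer steps than any alternative tree.
Trait 2: derived state 'absent' in Q only — an autapomorphy, so it tells us nothing about relationships among taxa.
Trait 3: derived state 'absent' in P and Z only — synapomorphy for {P, Z}.
Trait 4 (derived state 'present') is shared by R and T — a synapomorphy uniting that clade.
Only K, P, R, T, and Z show the derived state 'absent' for Trait 5, supporting them as a clade.
Trait 6 (derived state 'present') is shared by P, R, T, and Z — a synapomorphy uniting that clade.
Most parsimonious ingroup topology: ((((Z,P),(T,R)),K),Q).
Changes per character on this tree: Trait 1: 2; Trait 2: 1; Trait 3: 1; Trait 4: 1; Trait 5: 1; Trait 6: 1.
Total = 7.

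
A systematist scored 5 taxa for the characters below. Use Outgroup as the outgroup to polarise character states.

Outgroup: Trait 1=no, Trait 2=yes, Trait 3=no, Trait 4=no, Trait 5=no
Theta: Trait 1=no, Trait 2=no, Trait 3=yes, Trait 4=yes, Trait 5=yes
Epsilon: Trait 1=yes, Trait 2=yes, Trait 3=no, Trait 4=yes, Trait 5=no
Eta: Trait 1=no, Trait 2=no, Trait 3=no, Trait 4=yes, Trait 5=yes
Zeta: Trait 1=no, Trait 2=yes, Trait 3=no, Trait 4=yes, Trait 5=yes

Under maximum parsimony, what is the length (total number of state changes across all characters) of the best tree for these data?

5

Character polarity is set by the outgroup: the derived state is whichever differs from the outgroup's state, so for Trait 2 the derived state is 'no', and for the remaining characters it is 'yes'.
Trait 1 (derived state 'yes') is unique to Epsilon (autapomorphy; uninformative for grouping).
Trait 2: derived state 'no' in Eta and Theta only — synapomorphy for {Eta, Theta}.
Trait 3 (derived state 'yes') is unique to Theta (autapomorphy; uninformative for grouping).
Trait 4 (derived state 'yes') is shared by all ingroup taxa — unites the whole ingroup.
Only Eta, Theta, and Zeta show the derived state 'yes' for Trait 5, supporting them as a clade.
Most parsimonious ingroup topology: (((Theta,Eta),Zeta),Epsilon).
Changes per character on this tree: Trait 1: 1; Trait 2: 1; Trait 3: 1; Trait 4: 1; Trait 5: 1.
Total = 5.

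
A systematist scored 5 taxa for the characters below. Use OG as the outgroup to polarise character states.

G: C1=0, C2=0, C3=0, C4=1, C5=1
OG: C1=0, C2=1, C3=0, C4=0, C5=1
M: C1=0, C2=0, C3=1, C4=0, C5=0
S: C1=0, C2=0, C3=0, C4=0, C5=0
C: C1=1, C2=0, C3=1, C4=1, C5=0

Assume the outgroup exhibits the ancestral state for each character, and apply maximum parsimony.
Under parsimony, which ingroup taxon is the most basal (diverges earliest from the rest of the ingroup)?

Character polarity is set by the outgroup: the derived state is whichever differs from the outgroup's state, so for C2, C5 the derived state is '0', and for the remaining characters it is '1'.
C1: derived state '1' in C only — an autapomorphy, so it tells us nothing about relationships among taxa.
C2 (derived state '0') is shared by all ingroup taxa — unites the whole ingroup.
Only C and M show the derived state '1' for C3, supporting them as a clade.
C4 groups C and G, which is incompatible with the clades supported by the remaining characters; treating it as convergent (homoplasy) costs fewer steps than any alternative tree.
C5: derived state '0' in C, M, and S only — synapomorphy for {C, M, S}.
Most parsimonious ingroup topology: ((S,(C,M)),G).
G is sister to the clade containing all other ingroup taxa, so it is the earliest-diverging (most basal) ingroup lineage.

G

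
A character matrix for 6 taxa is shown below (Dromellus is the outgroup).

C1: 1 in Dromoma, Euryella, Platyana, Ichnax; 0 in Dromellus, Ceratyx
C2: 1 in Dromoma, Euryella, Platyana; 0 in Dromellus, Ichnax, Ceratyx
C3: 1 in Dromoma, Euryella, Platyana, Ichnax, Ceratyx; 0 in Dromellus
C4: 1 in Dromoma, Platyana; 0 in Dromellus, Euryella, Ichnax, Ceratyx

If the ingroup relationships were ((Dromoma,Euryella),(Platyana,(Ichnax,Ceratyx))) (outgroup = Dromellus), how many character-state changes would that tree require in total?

Map each character onto ((Dromoma,Euryella),(Platyana,(Ichnax,Ceratyx))) (rooted by Dromellus) and count the minimum state changes it requires (Fitch parsimony):
C1: 2; C2: 2; C3: 1; C4: 2.
Total tree length = 7.

7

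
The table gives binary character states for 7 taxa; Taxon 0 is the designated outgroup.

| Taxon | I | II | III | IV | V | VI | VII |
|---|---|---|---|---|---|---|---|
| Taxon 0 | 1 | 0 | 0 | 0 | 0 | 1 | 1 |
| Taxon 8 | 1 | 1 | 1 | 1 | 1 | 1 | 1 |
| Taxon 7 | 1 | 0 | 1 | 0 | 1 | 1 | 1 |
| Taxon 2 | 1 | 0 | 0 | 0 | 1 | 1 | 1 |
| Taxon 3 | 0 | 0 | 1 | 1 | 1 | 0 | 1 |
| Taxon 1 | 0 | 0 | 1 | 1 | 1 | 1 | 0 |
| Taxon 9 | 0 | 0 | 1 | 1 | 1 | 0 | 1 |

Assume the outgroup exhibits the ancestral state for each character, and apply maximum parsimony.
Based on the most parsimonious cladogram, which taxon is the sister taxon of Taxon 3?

Taxon 9

Character polarity is set by the outgroup: the derived state is whichever differs from the outgroup's state, so for I, VI, VII the derived state is '0', and for the remaining characters it is '1'.
Only Taxon 1, Taxon 3, and Taxon 9 show the derived state '0' for I, supporting them as a clade.
II: derived state '1' in Taxon 8 only — an autapomorphy, so it tells us nothing about relationships among taxa.
III (derived state '1') is shared by Taxon 1, Taxon 3, Taxon 7, Taxon 8, and Taxon 9 — a synapomorphy uniting that clade.
Only Taxon 1, Taxon 3, Taxon 8, and Taxon 9 show the derived state '1' for IV, supporting them as a clade.
V (derived state '1') is shared by all ingroup taxa — unites the whole ingroup.
Only Taxon 3 and Taxon 9 show the derived state '0' for VI, supporting them as a clade.
VII: derived state '0' in Taxon 1 only — an autapomorphy, so it tells us nothing about relationships among taxa.
Most parsimonious ingroup topology: (((Taxon 8,((Taxon 3,Taxon 9),Taxon 1)),Taxon 7),Taxon 2).
Taxon 3 and Taxon 9 form a cherry on this tree, so they are sister taxa.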